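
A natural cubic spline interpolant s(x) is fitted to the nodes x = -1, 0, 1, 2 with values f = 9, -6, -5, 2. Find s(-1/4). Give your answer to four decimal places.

Let σ_i = s''(x_i). Step sizes h_i = 1, 1, 1; slopes of the chords Δ_i = (y_(i+1) - y_i)/h_i = -15, 1, 7.
  1·σ_0 + 4·σ_1 + 1·σ_2 = 6(Δ_1 - Δ_0) = 96
  1·σ_1 + 4·σ_2 + 1·σ_3 = 6(Δ_2 - Δ_1) = 36
Natural end conditions: σ_0 = σ_3 = 0.
Hence σ_0 = 0, σ_1 = 116/5, σ_2 = 16/5, σ_3 = 0.
On [-1, 0], s(x) = 9 - 283/15·(x + 1) + 0·(x + 1)² + 58/15·(x + 1)³.
With (x + 1) = 3/4: s(-1/4) = -563/160.

-3.5188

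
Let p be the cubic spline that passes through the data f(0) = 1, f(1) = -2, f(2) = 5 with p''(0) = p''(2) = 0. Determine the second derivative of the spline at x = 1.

With σ_i denoting the second derivative at x_i, h_i = 1, 1, and Δ_i = (y_(i+1) − y_i)/h_i = -3, 7:
  1·σ_0 + 4·σ_1 + 1·σ_2 = 6(Δ_1 - Δ_0) = 60
Natural end conditions: σ_0 = σ_2 = 0.
Solving the tridiagonal system: σ_0 = 0, σ_1 = 15, σ_2 = 0.

15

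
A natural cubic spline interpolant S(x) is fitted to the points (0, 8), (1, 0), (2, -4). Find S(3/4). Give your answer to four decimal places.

Let m_i = S''(x_i). Step sizes h_i = 1, 1; slopes of the chords Δ_i = (y_(i+1) - y_i)/h_i = -8, -4.
  1·m_0 + 4·m_1 + 1·m_2 = 6(Δ_1 - Δ_0) = 24
Natural end conditions: m_0 = m_2 = 0.
Forward elimination and back-substitution give m_0 = 0, m_1 = 6, m_2 = 0.
On [0, 1], S(x) = 8 - 9·x + 0·x² + 1·x³.
With x = 3/4: S(3/4) = 107/64.

1.6719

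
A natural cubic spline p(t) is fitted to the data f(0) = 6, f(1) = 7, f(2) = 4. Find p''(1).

-6

Write M_i for p''(x_i). With h_i = 1, 1 and divided differences Δ_i = 1, -3, the continuity of p' gives the tridiagonal system
  1·M_0 + 4·M_1 + 1·M_2 = 6(Δ_1 - Δ_0) = -24
Natural end conditions: M_0 = M_2 = 0.
Forward elimination and back-substitution give M_0 = 0, M_1 = -6, M_2 = 0.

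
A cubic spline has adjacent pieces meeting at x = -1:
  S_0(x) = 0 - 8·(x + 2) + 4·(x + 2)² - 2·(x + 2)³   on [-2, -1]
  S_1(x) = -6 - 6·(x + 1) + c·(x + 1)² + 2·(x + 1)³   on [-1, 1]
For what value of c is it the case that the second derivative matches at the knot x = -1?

-2

S_0''(x) = 8 - 12·(x + 2), so S_0''(-1) = -4. On the right, S_1''(-1) = 2c, so c = -2.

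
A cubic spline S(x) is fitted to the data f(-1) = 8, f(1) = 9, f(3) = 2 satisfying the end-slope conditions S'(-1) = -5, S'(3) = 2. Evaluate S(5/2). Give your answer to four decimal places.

Put σ_i = S'' at the i-th knot. Here h = (2, 2) and Δ = (1/2, -7/2), so the interior equations h_(i-1)·σ_(i-1) + 2(h_(i-1)+h_i)·σ_i + h_i·σ_(i+1) = 6(Δ_i − Δ_(i-1)) read
  2·σ_0 + 8·σ_1 + 2·σ_2 = 6(Δ_1 - Δ_0) = -24
Clamped end conditions give two more equations: 2h_0·σ_0 + h_0·σ_1 = 6(Δ_0 - S'(-1)) = 33 and h_1·σ_1 + 2h_1·σ_2 = 6(S'(3) - Δ_1) = 33.
Hence σ_0 = 13, σ_1 = -19/2, σ_2 = 13.
On [1, 3], S(x) = 9 - 3/2·(x - 1) - 19/4·(x - 1)² + 15/8·(x - 1)³.
With (x - 1) = 3/2: S(5/2) = 153/64.

2.3906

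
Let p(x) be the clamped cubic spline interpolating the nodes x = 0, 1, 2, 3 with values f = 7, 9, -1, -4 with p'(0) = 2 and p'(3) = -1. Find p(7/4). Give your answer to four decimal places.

1.5375

Put m_i = p'' at the i-th knot. Here h = (1, 1, 1) and Δ = (2, -10, -3), so the interior equations h_(i-1)·m_(i-1) + 2(h_(i-1)+h_i)·m_i + h_i·m_(i+1) = 6(Δ_i − Δ_(i-1)) read
  1·m_0 + 4·m_1 + 1·m_2 = 6(Δ_1 - Δ_0) = -72
  1·m_1 + 4·m_2 + 1·m_3 = 6(Δ_2 - Δ_1) = 42
Clamped end conditions give two more equations: 2h_0·m_0 + h_0·m_1 = 6(Δ_0 - p'(0)) = 0 and h_2·m_2 + 2h_2·m_3 = 6(p'(3) - Δ_2) = 12.
Solving the tridiagonal system: m_0 = 64/5, m_1 = -128/5, m_2 = 88/5, m_3 = -14/5.
On [1, 2], p(x) = 9 - 22/5·(x - 1) - 64/5·(x - 1)² + 36/5·(x - 1)³.
With (x - 1) = 3/4: p(7/4) = 123/80.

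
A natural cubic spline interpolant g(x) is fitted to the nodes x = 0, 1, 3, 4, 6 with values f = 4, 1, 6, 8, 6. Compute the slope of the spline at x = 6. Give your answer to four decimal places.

-1.8817

Let m_i = g''(x_i). Step sizes h_i = 1, 2, 1, 2; slopes of the chords Δ_i = (y_(i+1) - y_i)/h_i = -3, 5/2, 2, -1.
  1·m_0 + 6·m_1 + 2·m_2 = 6(Δ_1 - Δ_0) = 33
  2·m_1 + 6·m_2 + 1·m_3 = 6(Δ_2 - Δ_1) = -3
  1·m_2 + 6·m_3 + 2·m_4 = 6(Δ_3 - Δ_2) = -18
Natural end conditions: m_0 = m_4 = 0.
Hence m_0 = 0, m_1 = 385/62, m_2 = -66/31, m_3 = -82/31, m_4 = 0.
On [4, 6], g'(x) = b_3 + 2c_3·(x - 4) + 3d_3·(x - 4)² with b_3 = Δ_3 - h_3(2m_3 + m_4)/6 = 71/93, c_3 = m_3/2 = -41/31, d_3 = (m_4 - m_3)/(6h_3) = 41/186. So g'(6) = -175/93.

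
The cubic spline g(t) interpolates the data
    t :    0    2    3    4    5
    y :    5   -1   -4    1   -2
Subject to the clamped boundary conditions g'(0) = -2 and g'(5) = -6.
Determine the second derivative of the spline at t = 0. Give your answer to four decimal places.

-0.1341

With M_i denoting the second derivative at x_i, h_i = 2, 1, 1, 1, and Δ_i = (y_(i+1) − y_i)/h_i = -3, -3, 5, -3:
  2·M_0 + 6·M_1 + 1·M_2 = 6(Δ_1 - Δ_0) = 0
  1·M_1 + 4·M_2 + 1·M_3 = 6(Δ_2 - Δ_1) = 48
  1·M_2 + 4·M_3 + 1·M_4 = 6(Δ_3 - Δ_2) = -48
Clamped end conditions give two more equations: 2h_0·M_0 + h_0·M_1 = 6(Δ_0 - g'(0)) = -6 and h_3·M_3 + 2h_3·M_4 = 6(g'(5) - Δ_3) = -18.
Solving the tridiagonal system: M_0 = -11/82, M_1 = -112/41, M_2 = 683/41, M_3 = -652/41, M_4 = -43/41.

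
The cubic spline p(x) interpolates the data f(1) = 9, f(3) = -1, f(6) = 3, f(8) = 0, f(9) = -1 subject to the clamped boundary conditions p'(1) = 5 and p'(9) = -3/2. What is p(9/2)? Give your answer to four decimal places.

-1.3777

With M_i denoting the second derivative at x_i, h_i = 2, 3, 2, 1, and Δ_i = (y_(i+1) − y_i)/h_i = -5, 4/3, -3/2, -1:
  2·M_0 + 10·M_1 + 3·M_2 = 6(Δ_1 - Δ_0) = 38
  3·M_1 + 10·M_2 + 2·M_3 = 6(Δ_2 - Δ_1) = -17
  2·M_2 + 6·M_3 + 1·M_4 = 6(Δ_3 - Δ_2) = 3
Clamped end conditions give two more equations: 2h_0·M_0 + h_0·M_1 = 6(Δ_0 - p'(1)) = -60 and h_3·M_3 + 2h_3·M_4 = 6(p'(9) - Δ_3) = -3.
Solving: M_0 = -3569/182, M_1 = 839/91, M_2 = -1363/273, M_3 = 719/273, M_4 = -769/273.
On [3, 6], p(x) = -1 - 981/182·(x - 3) + 839/182·(x - 3)² - 1940/2457·(x - 3)³.
With (x - 3) = 3/2: p(9/2) = -1003/728.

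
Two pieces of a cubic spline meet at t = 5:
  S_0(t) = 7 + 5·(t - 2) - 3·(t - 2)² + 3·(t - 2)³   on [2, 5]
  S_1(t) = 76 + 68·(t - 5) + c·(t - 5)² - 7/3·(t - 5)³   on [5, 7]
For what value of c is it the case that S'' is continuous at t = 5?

24

S_0''(t) = -6 + 18·(t - 2), so S_0''(5) = 48. On the right, S_1''(5) = 2c, so c = 24.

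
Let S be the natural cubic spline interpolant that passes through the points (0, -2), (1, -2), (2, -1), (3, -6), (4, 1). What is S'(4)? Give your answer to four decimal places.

10.6607

Let m_i = S''(x_i). Step sizes h_i = 1, 1, 1, 1; slopes of the chords Δ_i = (y_(i+1) - y_i)/h_i = 0, 1, -5, 7.
  1·m_0 + 4·m_1 + 1·m_2 = 6(Δ_1 - Δ_0) = 6
  1·m_1 + 4·m_2 + 1·m_3 = 6(Δ_2 - Δ_1) = -36
  1·m_2 + 4·m_3 + 1·m_4 = 6(Δ_3 - Δ_2) = 72
Natural end conditions: m_0 = m_4 = 0.
Forward elimination and back-substitution give m_0 = 0, m_1 = 153/28, m_2 = -111/7, m_3 = 615/28, m_4 = 0.
On [3, 4], S'(t) = b_3 + 2c_3·(t - 3) + 3d_3·(t - 3)² with b_3 = Δ_3 - h_3(2m_3 + m_4)/6 = -9/28, c_3 = m_3/2 = 615/56, d_3 = (m_4 - m_3)/(6h_3) = -205/56. So S'(4) = 597/56.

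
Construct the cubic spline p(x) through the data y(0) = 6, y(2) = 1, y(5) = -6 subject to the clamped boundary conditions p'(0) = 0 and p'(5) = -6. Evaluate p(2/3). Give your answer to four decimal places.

5.0667

Let M_i = p''(x_i). Step sizes h_i = 2, 3; slopes of the chords Δ_i = (y_(i+1) - y_i)/h_i = -5/2, -7/3.
  2·M_0 + 10·M_1 + 3·M_2 = 6(Δ_1 - Δ_0) = 1
Clamped end conditions give two more equations: 2h_0·M_0 + h_0·M_1 = 6(Δ_0 - p'(0)) = -15 and h_1·M_1 + 2h_1·M_2 = 6(p'(5) - Δ_1) = -22.
Solving: M_0 = -101/20, M_1 = 13/5, M_2 = -149/30.
On [0, 2], p(x) = 6 + 0·x - 101/40·x² + 51/80·x³.
With x = 2/3: p(2/3) = 76/15.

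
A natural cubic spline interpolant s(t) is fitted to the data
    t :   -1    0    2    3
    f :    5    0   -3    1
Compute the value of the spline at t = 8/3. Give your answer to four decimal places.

Let M_i = s''(x_i). Step sizes h_i = 1, 2, 1; slopes of the chords Δ_i = (y_(i+1) - y_i)/h_i = -5, -3/2, 4.
  1·M_0 + 6·M_1 + 2·M_2 = 6(Δ_1 - Δ_0) = 21
  2·M_1 + 6·M_2 + 1·M_3 = 6(Δ_2 - Δ_1) = 33
Natural end conditions: M_0 = M_3 = 0.
Hence M_0 = 0, M_1 = 15/8, M_2 = 39/8, M_3 = 0.
On [2, 3], s(t) = -3 + 19/8·(t - 2) + 39/16·(t - 2)² - 13/16·(t - 2)³.
With (t - 2) = 2/3: s(8/3) = -31/54.

-0.5741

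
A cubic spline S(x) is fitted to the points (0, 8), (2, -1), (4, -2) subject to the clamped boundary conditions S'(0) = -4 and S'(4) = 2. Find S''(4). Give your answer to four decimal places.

2.2500

Write M_i for S''(x_i). With h_i = 2, 2 and divided differences Δ_i = -9/2, -1/2, the continuity of S' gives the tridiagonal system
  2·M_0 + 8·M_1 + 2·M_2 = 6(Δ_1 - Δ_0) = 24
Clamped end conditions give two more equations: 2h_0·M_0 + h_0·M_1 = 6(Δ_0 - S'(0)) = -3 and h_1·M_1 + 2h_1·M_2 = 6(S'(4) - Δ_1) = 15.
Solving the tridiagonal system: M_0 = -9/4, M_1 = 3, M_2 = 9/4.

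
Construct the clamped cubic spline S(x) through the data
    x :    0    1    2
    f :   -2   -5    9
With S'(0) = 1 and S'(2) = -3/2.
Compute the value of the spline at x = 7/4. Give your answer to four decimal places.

Write M_i for S''(x_i). With h_i = 1, 1 and divided differences Δ_i = -3, 14, the continuity of S' gives the tridiagonal system
  1·M_0 + 4·M_1 + 1·M_2 = 6(Δ_1 - Δ_0) = 102
Clamped end conditions give two more equations: 2h_0·M_0 + h_0·M_1 = 6(Δ_0 - S'(0)) = -24 and h_1·M_1 + 2h_1·M_2 = 6(S'(2) - Δ_1) = -93.
Solving: M_0 = -155/4, M_1 = 107/2, M_2 = -293/4.
On [1, 2], S(x) = -5 + 67/8·(x - 1) + 107/4·(x - 1)² - 169/8·(x - 1)³.
With (x - 1) = 3/4: S(7/4) = 3797/512.

7.4160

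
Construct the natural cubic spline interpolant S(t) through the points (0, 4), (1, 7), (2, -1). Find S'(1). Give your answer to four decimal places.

-2.5000

Write M_i for S''(x_i). With h_i = 1, 1 and divided differences Δ_i = 3, -8, the continuity of S' gives the tridiagonal system
  1·M_0 + 4·M_1 + 1·M_2 = 6(Δ_1 - Δ_0) = -66
Natural end conditions: M_0 = M_2 = 0.
Hence M_0 = 0, M_1 = -33/2, M_2 = 0.
On [1, 2], S'(t) = b_1 + 2c_1·(t - 1) + 3d_1·(t - 1)² with b_1 = Δ_1 - h_1(2M_1 + M_2)/6 = -5/2, c_1 = M_1/2 = -33/4, d_1 = (M_2 - M_1)/(6h_1) = 11/4. So S'(1) = -5/2.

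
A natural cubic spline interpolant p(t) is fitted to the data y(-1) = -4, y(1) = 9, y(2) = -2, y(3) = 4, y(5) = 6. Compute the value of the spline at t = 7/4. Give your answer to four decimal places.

-0.2022

Let m_i = p''(x_i). Step sizes h_i = 2, 1, 1, 2; slopes of the chords Δ_i = (y_(i+1) - y_i)/h_i = 13/2, -11, 6, 1.
  2·m_0 + 6·m_1 + 1·m_2 = 6(Δ_1 - Δ_0) = -105
  1·m_1 + 4·m_2 + 1·m_3 = 6(Δ_2 - Δ_1) = 102
  1·m_2 + 6·m_3 + 2·m_4 = 6(Δ_3 - Δ_2) = -30
Natural end conditions: m_0 = m_4 = 0.
Solving: m_0 = 0, m_1 = -1019/44, m_2 = 747/22, m_3 = -469/44, m_4 = 0.
On [1, 2], p(t) = 9 - 295/33·(t - 1) - 1019/88·(t - 1)² + 2513/264·(t - 1)³.
With (t - 1) = 3/4: p(7/4) = -1139/5632.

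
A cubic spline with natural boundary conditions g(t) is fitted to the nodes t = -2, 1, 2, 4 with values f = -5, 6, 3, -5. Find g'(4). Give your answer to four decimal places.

-4.0567

Write M_i for g''(x_i). With h_i = 3, 1, 2 and divided differences Δ_i = 11/3, -3, -4, the continuity of g' gives the tridiagonal system
  3·M_0 + 8·M_1 + 1·M_2 = 6(Δ_1 - Δ_0) = -40
  1·M_1 + 6·M_2 + 2·M_3 = 6(Δ_2 - Δ_1) = -6
Natural end conditions: M_0 = M_3 = 0.
Forward elimination and back-substitution give M_0 = 0, M_1 = -234/47, M_2 = -8/47, M_3 = 0.
On [2, 4], g'(t) = b_2 + 2c_2·(t - 2) + 3d_2·(t - 2)² with b_2 = Δ_2 - h_2(2M_2 + M_3)/6 = -548/141, c_2 = M_2/2 = -4/47, d_2 = (M_3 - M_2)/(6h_2) = 2/141. So g'(4) = -572/141.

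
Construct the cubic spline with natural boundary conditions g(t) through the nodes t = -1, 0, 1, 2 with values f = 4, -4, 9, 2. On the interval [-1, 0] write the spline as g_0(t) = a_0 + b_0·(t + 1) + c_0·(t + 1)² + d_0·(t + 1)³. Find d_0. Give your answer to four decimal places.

With m_i denoting the second derivative at x_i, h_i = 1, 1, 1, and Δ_i = (y_(i+1) − y_i)/h_i = -8, 13, -7:
  1·m_0 + 4·m_1 + 1·m_2 = 6(Δ_1 - Δ_0) = 126
  1·m_1 + 4·m_2 + 1·m_3 = 6(Δ_2 - Δ_1) = -120
Natural end conditions: m_0 = m_3 = 0.
Solving: m_0 = 0, m_1 = 208/5, m_2 = -202/5, m_3 = 0.
On [-1, 0], with g_0(t) = a_0 + b_0·(t + 1) + c_0·(t + 1)² + d_0·(t + 1)³: c_0 = m_0/2 = 0, d_0 = (m_1 - m_0)/(6h_0) = 104/15, b_0 = Δ_0 - h_0(2m_0 + m_1)/6 = -224/15.

6.9333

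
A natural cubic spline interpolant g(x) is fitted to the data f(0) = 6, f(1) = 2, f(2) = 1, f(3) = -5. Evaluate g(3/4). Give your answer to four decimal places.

2.6281

Put M_i = g'' at the i-th knot. Here h = (1, 1, 1) and Δ = (-4, -1, -6), so the interior equations h_(i-1)·M_(i-1) + 2(h_(i-1)+h_i)·M_i + h_i·M_(i+1) = 6(Δ_i − Δ_(i-1)) read
  1·M_0 + 4·M_1 + 1·M_2 = 6(Δ_1 - Δ_0) = 18
  1·M_1 + 4·M_2 + 1·M_3 = 6(Δ_2 - Δ_1) = -30
Natural end conditions: M_0 = M_3 = 0.
Solving: M_0 = 0, M_1 = 34/5, M_2 = -46/5, M_3 = 0.
On [0, 1], g(x) = 6 - 77/15·x + 0·x² + 17/15·x³.
With x = 3/4: g(3/4) = 841/320.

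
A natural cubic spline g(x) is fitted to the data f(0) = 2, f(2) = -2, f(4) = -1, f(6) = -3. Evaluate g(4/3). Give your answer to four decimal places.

-1.2346

With σ_i denoting the second derivative at x_i, h_i = 2, 2, 2, and Δ_i = (y_(i+1) − y_i)/h_i = -2, 1/2, -1:
  2·σ_0 + 8·σ_1 + 2·σ_2 = 6(Δ_1 - Δ_0) = 15
  2·σ_1 + 8·σ_2 + 2·σ_3 = 6(Δ_2 - Δ_1) = -9
Natural end conditions: σ_0 = σ_3 = 0.
Solving: σ_0 = 0, σ_1 = 23/10, σ_2 = -17/10, σ_3 = 0.
On [0, 2], g(x) = 2 - 83/30·x + 0·x² + 23/120·x³.
With x = 4/3: g(4/3) = -100/81.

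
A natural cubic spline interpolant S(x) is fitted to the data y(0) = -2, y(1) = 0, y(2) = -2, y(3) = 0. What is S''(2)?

With m_i denoting the second derivative at x_i, h_i = 1, 1, 1, and Δ_i = (y_(i+1) − y_i)/h_i = 2, -2, 2:
  1·m_0 + 4·m_1 + 1·m_2 = 6(Δ_1 - Δ_0) = -24
  1·m_1 + 4·m_2 + 1·m_3 = 6(Δ_2 - Δ_1) = 24
Natural end conditions: m_0 = m_3 = 0.
Solving: m_0 = 0, m_1 = -8, m_2 = 8, m_3 = 0.

8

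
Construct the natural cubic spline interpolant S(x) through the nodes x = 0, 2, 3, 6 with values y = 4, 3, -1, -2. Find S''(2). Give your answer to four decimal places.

Put M_i = S'' at the i-th knot. Here h = (2, 1, 3) and Δ = (-1/2, -4, -1/3), so the interior equations h_(i-1)·M_(i-1) + 2(h_(i-1)+h_i)·M_i + h_i·M_(i+1) = 6(Δ_i − Δ_(i-1)) read
  2·M_0 + 6·M_1 + 1·M_2 = 6(Δ_1 - Δ_0) = -21
  1·M_1 + 8·M_2 + 3·M_3 = 6(Δ_2 - Δ_1) = 22
Natural end conditions: M_0 = M_3 = 0.
Solving the tridiagonal system: M_0 = 0, M_1 = -190/47, M_2 = 153/47, M_3 = 0.

-4.0426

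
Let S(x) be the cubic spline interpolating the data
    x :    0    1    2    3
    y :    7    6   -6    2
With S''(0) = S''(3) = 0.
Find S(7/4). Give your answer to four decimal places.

With M_i denoting the second derivative at x_i, h_i = 1, 1, 1, and Δ_i = (y_(i+1) − y_i)/h_i = -1, -12, 8:
  1·M_0 + 4·M_1 + 1·M_2 = 6(Δ_1 - Δ_0) = -66
  1·M_1 + 4·M_2 + 1·M_3 = 6(Δ_2 - Δ_1) = 120
Natural end conditions: M_0 = M_3 = 0.
Hence M_0 = 0, M_1 = -128/5, M_2 = 182/5, M_3 = 0.
On [1, 2], S(x) = 6 - 143/15·(x - 1) - 64/5·(x - 1)² + 31/3·(x - 1)³.
With (x - 1) = 3/4: S(7/4) = -1277/320.

-3.9906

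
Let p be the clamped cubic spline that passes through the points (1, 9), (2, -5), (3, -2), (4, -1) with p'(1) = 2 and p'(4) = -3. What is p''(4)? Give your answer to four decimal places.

Let M_i = p''(x_i). Step sizes h_i = 1, 1, 1; slopes of the chords Δ_i = (y_(i+1) - y_i)/h_i = -14, 3, 1.
  1·M_0 + 4·M_1 + 1·M_2 = 6(Δ_1 - Δ_0) = 102
  1·M_1 + 4·M_2 + 1·M_3 = 6(Δ_2 - Δ_1) = -12
Clamped end conditions give two more equations: 2h_0·M_0 + h_0·M_1 = 6(Δ_0 - p'(1)) = -96 and h_2·M_2 + 2h_2·M_3 = 6(p'(4) - Δ_2) = -24.
Solving the tridiagonal system: M_0 = -214/3, M_1 = 140/3, M_2 = -40/3, M_3 = -16/3.

-5.3333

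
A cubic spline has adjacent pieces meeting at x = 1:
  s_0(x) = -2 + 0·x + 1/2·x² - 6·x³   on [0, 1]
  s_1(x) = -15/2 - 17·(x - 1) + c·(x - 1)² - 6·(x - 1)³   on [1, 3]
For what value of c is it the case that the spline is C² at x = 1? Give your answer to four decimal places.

-17.5000

s_0''(x) = 1 - 36·x, so s_0''(1) = -35. On the right, s_1''(1) = 2c, so c = -35/2.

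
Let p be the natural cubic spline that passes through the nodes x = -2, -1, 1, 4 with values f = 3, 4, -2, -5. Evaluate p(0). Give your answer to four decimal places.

1.6429

Let m_i = p''(x_i). Step sizes h_i = 1, 2, 3; slopes of the chords Δ_i = (y_(i+1) - y_i)/h_i = 1, -3, -1.
  1·m_0 + 6·m_1 + 2·m_2 = 6(Δ_1 - Δ_0) = -24
  2·m_1 + 10·m_2 + 3·m_3 = 6(Δ_2 - Δ_1) = 12
Natural end conditions: m_0 = m_3 = 0.
Forward elimination and back-substitution give m_0 = 0, m_1 = -33/7, m_2 = 15/7, m_3 = 0.
On [-1, 1], p(x) = 4 - 4/7·(x + 1) - 33/14·(x + 1)² + 4/7·(x + 1)³.
With (x + 1) = 1: p(0) = 23/14.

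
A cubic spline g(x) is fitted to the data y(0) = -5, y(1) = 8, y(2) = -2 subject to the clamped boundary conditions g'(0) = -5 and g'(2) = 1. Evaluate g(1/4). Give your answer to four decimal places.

-3.8242

Put M_i = g'' at the i-th knot. Here h = (1, 1) and Δ = (13, -10), so the interior equations h_(i-1)·M_(i-1) + 2(h_(i-1)+h_i)·M_i + h_i·M_(i+1) = 6(Δ_i − Δ_(i-1)) read
  1·M_0 + 4·M_1 + 1·M_2 = 6(Δ_1 - Δ_0) = -138
Clamped end conditions give two more equations: 2h_0·M_0 + h_0·M_1 = 6(Δ_0 - g'(0)) = 108 and h_1·M_1 + 2h_1·M_2 = 6(g'(2) - Δ_1) = 66.
Solving the tridiagonal system: M_0 = 183/2, M_1 = -75, M_2 = 141/2.
On [0, 1], g(x) = -5 - 5·x + 183/4·x² - 111/4·x³.
With x = 1/4: g(1/4) = -979/256.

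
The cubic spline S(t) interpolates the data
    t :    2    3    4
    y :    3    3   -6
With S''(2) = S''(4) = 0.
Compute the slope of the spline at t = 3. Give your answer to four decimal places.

Let σ_i = S''(x_i). Step sizes h_i = 1, 1; slopes of the chords Δ_i = (y_(i+1) - y_i)/h_i = 0, -9.
  1·σ_0 + 4·σ_1 + 1·σ_2 = 6(Δ_1 - Δ_0) = -54
Natural end conditions: σ_0 = σ_2 = 0.
Solving: σ_0 = 0, σ_1 = -27/2, σ_2 = 0.
On [3, 4], S'(t) = b_1 + 2c_1·(t - 3) + 3d_1·(t - 3)² with b_1 = Δ_1 - h_1(2σ_1 + σ_2)/6 = -9/2, c_1 = σ_1/2 = -27/4, d_1 = (σ_2 - σ_1)/(6h_1) = 9/4. So S'(3) = -9/2.

-4.5000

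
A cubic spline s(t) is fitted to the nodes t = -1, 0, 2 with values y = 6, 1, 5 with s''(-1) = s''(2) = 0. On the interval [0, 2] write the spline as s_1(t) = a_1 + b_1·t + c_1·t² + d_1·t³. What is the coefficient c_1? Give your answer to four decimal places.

With M_i denoting the second derivative at x_i, h_i = 1, 2, and Δ_i = (y_(i+1) − y_i)/h_i = -5, 2:
  1·M_0 + 6·M_1 + 2·M_2 = 6(Δ_1 - Δ_0) = 42
Natural end conditions: M_0 = M_2 = 0.
Solving: M_0 = 0, M_1 = 7, M_2 = 0.
On [0, 2], with s_1(t) = a_1 + b_1·t + c_1·t² + d_1·t³: c_1 = M_1/2 = 7/2, d_1 = (M_2 - M_1)/(6h_1) = -7/12, b_1 = Δ_1 - h_1(2M_1 + M_2)/6 = -8/3.

3.5000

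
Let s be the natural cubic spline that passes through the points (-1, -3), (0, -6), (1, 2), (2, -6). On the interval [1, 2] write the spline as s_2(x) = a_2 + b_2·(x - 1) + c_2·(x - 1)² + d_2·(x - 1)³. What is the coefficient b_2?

2

Put M_i = s'' at the i-th knot. Here h = (1, 1, 1) and Δ = (-3, 8, -8), so the interior equations h_(i-1)·M_(i-1) + 2(h_(i-1)+h_i)·M_i + h_i·M_(i+1) = 6(Δ_i − Δ_(i-1)) read
  1·M_0 + 4·M_1 + 1·M_2 = 6(Δ_1 - Δ_0) = 66
  1·M_1 + 4·M_2 + 1·M_3 = 6(Δ_2 - Δ_1) = -96
Natural end conditions: M_0 = M_3 = 0.
Solving: M_0 = 0, M_1 = 24, M_2 = -30, M_3 = 0.
On [1, 2], with s_2(x) = a_2 + b_2·(x - 1) + c_2·(x - 1)² + d_2·(x - 1)³: c_2 = M_2/2 = -15, d_2 = (M_3 - M_2)/(6h_2) = 5, b_2 = Δ_2 - h_2(2M_2 + M_3)/6 = 2.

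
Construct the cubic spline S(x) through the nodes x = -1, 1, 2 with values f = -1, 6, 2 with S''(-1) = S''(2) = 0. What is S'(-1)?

Write M_i for S''(x_i). With h_i = 2, 1 and divided differences Δ_i = 7/2, -4, the continuity of S' gives the tridiagonal system
  2·M_0 + 6·M_1 + 1·M_2 = 6(Δ_1 - Δ_0) = -45
Natural end conditions: M_0 = M_2 = 0.
Hence M_0 = 0, M_1 = -15/2, M_2 = 0.
On [-1, 1], S'(x) = b_0 + 2c_0·(x + 1) + 3d_0·(x + 1)² with b_0 = Δ_0 - h_0(2M_0 + M_1)/6 = 6, c_0 = M_0/2 = 0, d_0 = (M_1 - M_0)/(6h_0) = -5/8. So S'(-1) = 6.

6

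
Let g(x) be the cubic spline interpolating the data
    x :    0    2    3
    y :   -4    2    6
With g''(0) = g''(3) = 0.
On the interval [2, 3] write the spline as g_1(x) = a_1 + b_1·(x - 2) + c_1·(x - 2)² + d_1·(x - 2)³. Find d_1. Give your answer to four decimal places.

Write M_i for g''(x_i). With h_i = 2, 1 and divided differences Δ_i = 3, 4, the continuity of g' gives the tridiagonal system
  2·M_0 + 6·M_1 + 1·M_2 = 6(Δ_1 - Δ_0) = 6
Natural end conditions: M_0 = M_2 = 0.
Solving: M_0 = 0, M_1 = 1, M_2 = 0.
On [2, 3], with g_1(x) = a_1 + b_1·(x - 2) + c_1·(x - 2)² + d_1·(x - 2)³: c_1 = M_1/2 = 1/2, d_1 = (M_2 - M_1)/(6h_1) = -1/6, b_1 = Δ_1 - h_1(2M_1 + M_2)/6 = 11/3.

-0.1667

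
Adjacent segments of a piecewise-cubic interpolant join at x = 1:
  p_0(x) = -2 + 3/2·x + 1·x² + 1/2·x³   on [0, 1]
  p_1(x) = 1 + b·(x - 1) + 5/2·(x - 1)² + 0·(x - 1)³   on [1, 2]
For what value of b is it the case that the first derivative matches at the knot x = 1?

p_0'(x) = 3/2 + 2·x + 3/2·x², so p_0'(1) = 5. On the right, p_1'(1) = b, so b = 5.

5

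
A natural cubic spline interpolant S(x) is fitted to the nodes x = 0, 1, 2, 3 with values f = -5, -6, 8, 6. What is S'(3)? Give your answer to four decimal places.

With M_i denoting the second derivative at x_i, h_i = 1, 1, 1, and Δ_i = (y_(i+1) − y_i)/h_i = -1, 14, -2:
  1·M_0 + 4·M_1 + 1·M_2 = 6(Δ_1 - Δ_0) = 90
  1·M_1 + 4·M_2 + 1·M_3 = 6(Δ_2 - Δ_1) = -96
Natural end conditions: M_0 = M_3 = 0.
Solving the tridiagonal system: M_0 = 0, M_1 = 152/5, M_2 = -158/5, M_3 = 0.
On [2, 3], S'(x) = b_2 + 2c_2·(x - 2) + 3d_2·(x - 2)² with b_2 = Δ_2 - h_2(2M_2 + M_3)/6 = 128/15, c_2 = M_2/2 = -79/5, d_2 = (M_3 - M_2)/(6h_2) = 79/15. So S'(3) = -109/15.

-7.2667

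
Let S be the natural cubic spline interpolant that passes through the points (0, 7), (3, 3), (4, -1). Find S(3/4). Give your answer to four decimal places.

Put σ_i = S'' at the i-th knot. Here h = (3, 1) and Δ = (-4/3, -4), so the interior equations h_(i-1)·σ_(i-1) + 2(h_(i-1)+h_i)·σ_i + h_i·σ_(i+1) = 6(Δ_i − Δ_(i-1)) read
  3·σ_0 + 8·σ_1 + 1·σ_2 = 6(Δ_1 - Δ_0) = -16
Natural end conditions: σ_0 = σ_2 = 0.
Solving: σ_0 = 0, σ_1 = -2, σ_2 = 0.
On [0, 3], S(x) = 7 - 1/3·x + 0·x² - 1/9·x³.
With x = 3/4: S(3/4) = 429/64.

6.7031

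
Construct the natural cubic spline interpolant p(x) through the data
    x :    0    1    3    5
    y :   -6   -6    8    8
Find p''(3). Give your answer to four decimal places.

-7.6364

Write M_i for p''(x_i). With h_i = 1, 2, 2 and divided differences Δ_i = 0, 7, 0, the continuity of p' gives the tridiagonal system
  1·M_0 + 6·M_1 + 2·M_2 = 6(Δ_1 - Δ_0) = 42
  2·M_1 + 8·M_2 + 2·M_3 = 6(Δ_2 - Δ_1) = -42
Natural end conditions: M_0 = M_3 = 0.
Forward elimination and back-substitution give M_0 = 0, M_1 = 105/11, M_2 = -84/11, M_3 = 0.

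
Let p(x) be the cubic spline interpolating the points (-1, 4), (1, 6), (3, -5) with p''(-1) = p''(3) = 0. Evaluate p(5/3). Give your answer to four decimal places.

3.5370

Write M_i for p''(x_i). With h_i = 2, 2 and divided differences Δ_i = 1, -11/2, the continuity of p' gives the tridiagonal system
  2·M_0 + 8·M_1 + 2·M_2 = 6(Δ_1 - Δ_0) = -39
Natural end conditions: M_0 = M_2 = 0.
Solving the tridiagonal system: M_0 = 0, M_1 = -39/8, M_2 = 0.
On [1, 3], p(x) = 6 - 9/4·(x - 1) - 39/16·(x - 1)² + 13/32·(x - 1)³.
With (x - 1) = 2/3: p(5/3) = 191/54.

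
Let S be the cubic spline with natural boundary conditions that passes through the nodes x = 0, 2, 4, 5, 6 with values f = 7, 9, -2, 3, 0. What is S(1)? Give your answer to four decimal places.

Write m_i for S''(x_i). With h_i = 2, 2, 1, 1 and divided differences Δ_i = 1, -11/2, 5, -3, the continuity of S' gives the tridiagonal system
  2·m_0 + 8·m_1 + 2·m_2 = 6(Δ_1 - Δ_0) = -39
  2·m_1 + 6·m_2 + 1·m_3 = 6(Δ_2 - Δ_1) = 63
  1·m_2 + 4·m_3 + 1·m_4 = 6(Δ_3 - Δ_2) = -48
Natural end conditions: m_0 = m_4 = 0.
Solving the tridiagonal system: m_0 = 0, m_1 = -499/56, m_2 = 113/7, m_3 = -449/28, m_4 = 0.
On [0, 2], S(x) = 7 + 667/168·x + 0·x² - 499/672·x³.
With x = 1: S(1) = 2291/224.

10.2277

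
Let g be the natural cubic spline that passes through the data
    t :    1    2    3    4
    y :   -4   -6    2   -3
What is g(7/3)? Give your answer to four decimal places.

-3.4173

Write σ_i for g''(x_i). With h_i = 1, 1, 1 and divided differences Δ_i = -2, 8, -5, the continuity of g' gives the tridiagonal system
  1·σ_0 + 4·σ_1 + 1·σ_2 = 6(Δ_1 - Δ_0) = 60
  1·σ_1 + 4·σ_2 + 1·σ_3 = 6(Δ_2 - Δ_1) = -78
Natural end conditions: σ_0 = σ_3 = 0.
Forward elimination and back-substitution give σ_0 = 0, σ_1 = 106/5, σ_2 = -124/5, σ_3 = 0.
On [2, 3], g(t) = -6 + 76/15·(t - 2) + 53/5·(t - 2)² - 23/3·(t - 2)³.
With (t - 2) = 1/3: g(7/3) = -1384/405.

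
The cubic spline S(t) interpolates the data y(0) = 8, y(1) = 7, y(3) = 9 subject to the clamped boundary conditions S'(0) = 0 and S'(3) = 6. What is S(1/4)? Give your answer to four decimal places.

7.9141

Put m_i = S'' at the i-th knot. Here h = (1, 2) and Δ = (-1, 1), so the interior equations h_(i-1)·m_(i-1) + 2(h_(i-1)+h_i)·m_i + h_i·m_(i+1) = 6(Δ_i − Δ_(i-1)) read
  1·m_0 + 6·m_1 + 2·m_2 = 6(Δ_1 - Δ_0) = 12
Clamped end conditions give two more equations: 2h_0·m_0 + h_0·m_1 = 6(Δ_0 - S'(0)) = -6 and h_1·m_1 + 2h_1·m_2 = 6(S'(3) - Δ_1) = 30.
Hence m_0 = -3, m_1 = 0, m_2 = 15/2.
On [0, 1], S(t) = 8 + 0·t - 3/2·t² + 1/2·t³.
With t = 1/4: S(1/4) = 1013/128.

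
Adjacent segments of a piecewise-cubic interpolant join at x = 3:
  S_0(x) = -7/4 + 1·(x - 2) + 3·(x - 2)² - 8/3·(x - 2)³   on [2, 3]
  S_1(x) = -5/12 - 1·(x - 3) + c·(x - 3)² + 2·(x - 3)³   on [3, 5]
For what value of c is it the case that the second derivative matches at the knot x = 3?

S_0''(x) = 6 - 16·(x - 2), so S_0''(3) = -10. On the right, S_1''(3) = 2c, so c = -5.

-5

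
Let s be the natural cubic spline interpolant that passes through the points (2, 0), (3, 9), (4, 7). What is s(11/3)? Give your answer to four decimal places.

Let σ_i = s''(x_i). Step sizes h_i = 1, 1; slopes of the chords Δ_i = (y_(i+1) - y_i)/h_i = 9, -2.
  1·σ_0 + 4·σ_1 + 1·σ_2 = 6(Δ_1 - Δ_0) = -66
Natural end conditions: σ_0 = σ_2 = 0.
Solving the tridiagonal system: σ_0 = 0, σ_1 = -33/2, σ_2 = 0.
On [3, 4], s(x) = 9 + 7/2·(x - 3) - 33/4·(x - 3)² + 11/4·(x - 3)³.
With (x - 3) = 2/3: s(11/3) = 229/27.

8.4815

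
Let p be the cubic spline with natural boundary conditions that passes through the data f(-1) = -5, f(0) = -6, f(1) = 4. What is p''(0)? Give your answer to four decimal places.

Write M_i for p''(x_i). With h_i = 1, 1 and divided differences Δ_i = -1, 10, the continuity of p' gives the tridiagonal system
  1·M_0 + 4·M_1 + 1·M_2 = 6(Δ_1 - Δ_0) = 66
Natural end conditions: M_0 = M_2 = 0.
Solving the tridiagonal system: M_0 = 0, M_1 = 33/2, M_2 = 0.

16.5000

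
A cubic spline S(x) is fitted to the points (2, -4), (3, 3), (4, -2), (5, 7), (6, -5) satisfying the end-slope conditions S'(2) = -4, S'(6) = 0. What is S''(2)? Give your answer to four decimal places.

54.6786

Write M_i for S''(x_i). With h_i = 1, 1, 1, 1 and divided differences Δ_i = 7, -5, 9, -12, the continuity of S' gives the tridiagonal system
  1·M_0 + 4·M_1 + 1·M_2 = 6(Δ_1 - Δ_0) = -72
  1·M_1 + 4·M_2 + 1·M_3 = 6(Δ_2 - Δ_1) = 84
  1·M_2 + 4·M_3 + 1·M_4 = 6(Δ_3 - Δ_2) = -126
Clamped end conditions give two more equations: 2h_0·M_0 + h_0·M_1 = 6(Δ_0 - S'(2)) = 66 and h_3·M_3 + 2h_3·M_4 = 6(S'(6) - Δ_3) = 72.
Hence M_0 = 1531/28, M_1 = -607/14, M_2 = 187/4, M_3 = -835/14, M_4 = 1843/28.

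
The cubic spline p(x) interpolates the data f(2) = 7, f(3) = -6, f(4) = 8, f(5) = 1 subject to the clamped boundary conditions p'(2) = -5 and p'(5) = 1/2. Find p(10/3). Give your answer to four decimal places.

-2.6222

Write σ_i for p''(x_i). With h_i = 1, 1, 1 and divided differences Δ_i = -13, 14, -7, the continuity of p' gives the tridiagonal system
  1·σ_0 + 4·σ_1 + 1·σ_2 = 6(Δ_1 - Δ_0) = 162
  1·σ_1 + 4·σ_2 + 1·σ_3 = 6(Δ_2 - Δ_1) = -126
Clamped end conditions give two more equations: 2h_0·σ_0 + h_0·σ_1 = 6(Δ_0 - p'(2)) = -48 and h_2·σ_2 + 2h_2·σ_3 = 6(p'(5) - Δ_2) = 45.
Solving: σ_0 = -893/15, σ_1 = 1066/15, σ_2 = -941/15, σ_3 = 808/15.
On [3, 4], p(x) = -6 + 23/30·(x - 3) + 533/15·(x - 3)² - 223/10·(x - 3)³.
With (x - 3) = 1/3: p(10/3) = -118/45.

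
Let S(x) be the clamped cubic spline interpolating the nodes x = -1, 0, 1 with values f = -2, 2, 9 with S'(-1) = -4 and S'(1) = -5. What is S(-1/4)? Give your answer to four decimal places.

-0.2891

Write m_i for S''(x_i). With h_i = 1, 1 and divided differences Δ_i = 4, 7, the continuity of S' gives the tridiagonal system
  1·m_0 + 4·m_1 + 1·m_2 = 6(Δ_1 - Δ_0) = 18
Clamped end conditions give two more equations: 2h_0·m_0 + h_0·m_1 = 6(Δ_0 - S'(-1)) = 48 and h_1·m_1 + 2h_1·m_2 = 6(S'(1) - Δ_1) = -72.
Forward elimination and back-substitution give m_0 = 19, m_1 = 10, m_2 = -41.
On [-1, 0], S(x) = -2 - 4·(x + 1) + 19/2·(x + 1)² - 3/2·(x + 1)³.
With (x + 1) = 3/4: S(-1/4) = -37/128.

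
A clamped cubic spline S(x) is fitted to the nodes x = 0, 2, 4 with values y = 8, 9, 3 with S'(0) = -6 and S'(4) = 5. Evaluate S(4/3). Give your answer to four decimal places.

Put M_i = S'' at the i-th knot. Here h = (2, 2) and Δ = (1/2, -3), so the interior equations h_(i-1)·M_(i-1) + 2(h_(i-1)+h_i)·M_i + h_i·M_(i+1) = 6(Δ_i − Δ_(i-1)) read
  2·M_0 + 8·M_1 + 2·M_2 = 6(Δ_1 - Δ_0) = -21
Clamped end conditions give two more equations: 2h_0·M_0 + h_0·M_1 = 6(Δ_0 - S'(0)) = 39 and h_1·M_1 + 2h_1·M_2 = 6(S'(4) - Δ_1) = 48.
Solving the tridiagonal system: M_0 = 121/8, M_1 = -43/4, M_2 = 139/8.
On [0, 2], S(x) = 8 - 6·x + 121/16·x² - 69/32·x³.
With x = 4/3: S(4/3) = 25/3.

8.3333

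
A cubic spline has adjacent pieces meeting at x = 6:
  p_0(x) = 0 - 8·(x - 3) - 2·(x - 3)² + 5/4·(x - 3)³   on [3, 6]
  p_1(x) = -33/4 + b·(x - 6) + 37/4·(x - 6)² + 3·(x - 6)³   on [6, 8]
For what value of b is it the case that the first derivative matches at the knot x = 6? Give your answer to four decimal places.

p_0'(x) = -8 - 4·(x - 3) + 15/4·(x - 3)², so p_0'(6) = 55/4. On the right, p_1'(6) = b, so b = 55/4.

13.7500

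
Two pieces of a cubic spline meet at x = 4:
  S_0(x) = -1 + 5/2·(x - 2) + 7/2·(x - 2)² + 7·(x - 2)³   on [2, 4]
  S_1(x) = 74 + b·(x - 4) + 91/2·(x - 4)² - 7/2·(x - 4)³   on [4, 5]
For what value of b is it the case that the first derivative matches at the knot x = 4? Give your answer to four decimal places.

S_0'(x) = 5/2 + 7·(x - 2) + 21·(x - 2)², so S_0'(4) = 201/2. On the right, S_1'(4) = b, so b = 201/2.

100.5000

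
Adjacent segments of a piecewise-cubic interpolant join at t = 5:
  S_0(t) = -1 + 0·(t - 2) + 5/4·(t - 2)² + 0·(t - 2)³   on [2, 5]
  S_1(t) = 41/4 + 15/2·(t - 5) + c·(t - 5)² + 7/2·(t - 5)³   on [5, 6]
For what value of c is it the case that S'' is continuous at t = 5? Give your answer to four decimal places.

S_0''(t) = 5/2 + 0·(t - 2), so S_0''(5) = 5/2. On the right, S_1''(5) = 2c, so c = 5/4.

1.2500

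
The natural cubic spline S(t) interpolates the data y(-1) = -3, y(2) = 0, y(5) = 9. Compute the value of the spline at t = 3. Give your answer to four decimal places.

Write m_i for S''(x_i). With h_i = 3, 3 and divided differences Δ_i = 1, 3, the continuity of S' gives the tridiagonal system
  3·m_0 + 12·m_1 + 3·m_2 = 6(Δ_1 - Δ_0) = 12
Natural end conditions: m_0 = m_2 = 0.
Solving the tridiagonal system: m_0 = 0, m_1 = 1, m_2 = 0.
On [2, 5], S(t) = 0 + 2·(t - 2) + 1/2·(t - 2)² - 1/18·(t - 2)³.
With (t - 2) = 1: S(3) = 22/9.

2.4444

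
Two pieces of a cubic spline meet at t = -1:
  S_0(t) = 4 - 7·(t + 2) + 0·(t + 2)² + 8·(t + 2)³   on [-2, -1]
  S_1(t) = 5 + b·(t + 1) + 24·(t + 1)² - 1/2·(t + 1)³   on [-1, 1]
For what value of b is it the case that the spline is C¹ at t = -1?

S_0'(t) = -7 + 0·(t + 2) + 24·(t + 2)², so S_0'(-1) = 17. On the right, S_1'(-1) = b, so b = 17.

17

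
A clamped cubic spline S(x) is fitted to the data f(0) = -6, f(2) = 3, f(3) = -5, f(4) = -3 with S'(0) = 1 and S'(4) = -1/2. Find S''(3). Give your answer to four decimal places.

25.6364

Write σ_i for S''(x_i). With h_i = 2, 1, 1 and divided differences Δ_i = 9/2, -8, 2, the continuity of S' gives the tridiagonal system
  2·σ_0 + 6·σ_1 + 1·σ_2 = 6(Δ_1 - Δ_0) = -75
  1·σ_1 + 4·σ_2 + 1·σ_3 = 6(Δ_2 - Δ_1) = 60
Clamped end conditions give two more equations: 2h_0·σ_0 + h_0·σ_1 = 6(Δ_0 - S'(0)) = 21 and h_2·σ_2 + 2h_2·σ_3 = 6(S'(4) - Δ_2) = -15.
Solving the tridiagonal system: σ_0 = 180/11, σ_1 = -489/22, σ_2 = 282/11, σ_3 = -447/22.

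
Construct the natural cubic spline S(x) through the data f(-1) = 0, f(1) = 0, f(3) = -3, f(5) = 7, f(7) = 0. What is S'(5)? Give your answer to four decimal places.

Let m_i = S''(x_i). Step sizes h_i = 2, 2, 2, 2; slopes of the chords Δ_i = (y_(i+1) - y_i)/h_i = 0, -3/2, 5, -7/2.
  2·m_0 + 8·m_1 + 2·m_2 = 6(Δ_1 - Δ_0) = -9
  2·m_1 + 8·m_2 + 2·m_3 = 6(Δ_2 - Δ_1) = 39
  2·m_2 + 8·m_3 + 2·m_4 = 6(Δ_3 - Δ_2) = -51
Natural end conditions: m_0 = m_4 = 0.
Solving: m_0 = 0, m_1 = -171/56, m_2 = 54/7, m_3 = -465/56, m_4 = 0.
On [5, 7], S'(x) = b_3 + 2c_3·(x - 5) + 3d_3·(x - 5)² with b_3 = Δ_3 - h_3(2m_3 + m_4)/6 = 57/28, c_3 = m_3/2 = -465/112, d_3 = (m_4 - m_3)/(6h_3) = 155/224. So S'(5) = 57/28.

2.0357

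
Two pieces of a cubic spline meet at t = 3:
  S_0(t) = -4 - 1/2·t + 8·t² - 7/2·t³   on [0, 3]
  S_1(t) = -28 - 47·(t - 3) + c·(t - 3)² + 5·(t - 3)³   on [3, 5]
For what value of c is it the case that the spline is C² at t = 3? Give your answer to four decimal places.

S_0''(t) = 16 - 21·t, so S_0''(3) = -47. On the right, S_1''(3) = 2c, so c = -47/2.

-23.5000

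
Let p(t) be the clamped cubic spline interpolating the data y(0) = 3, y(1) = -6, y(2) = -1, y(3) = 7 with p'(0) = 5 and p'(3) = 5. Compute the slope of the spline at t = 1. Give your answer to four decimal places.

-6.8000

Let M_i = p''(x_i). Step sizes h_i = 1, 1, 1; slopes of the chords Δ_i = (y_(i+1) - y_i)/h_i = -9, 5, 8.
  1·M_0 + 4·M_1 + 1·M_2 = 6(Δ_1 - Δ_0) = 84
  1·M_1 + 4·M_2 + 1·M_3 = 6(Δ_2 - Δ_1) = 18
Clamped end conditions give two more equations: 2h_0·M_0 + h_0·M_1 = 6(Δ_0 - p'(0)) = -84 and h_2·M_2 + 2h_2·M_3 = 6(p'(3) - Δ_2) = -18.
Hence M_0 = -302/5, M_1 = 184/5, M_2 = -14/5, M_3 = -38/5.
On [1, 2], p'(t) = b_1 + 2c_1·(t - 1) + 3d_1·(t - 1)² with b_1 = Δ_1 - h_1(2M_1 + M_2)/6 = -34/5, c_1 = M_1/2 = 92/5, d_1 = (M_2 - M_1)/(6h_1) = -33/5. So p'(1) = -34/5.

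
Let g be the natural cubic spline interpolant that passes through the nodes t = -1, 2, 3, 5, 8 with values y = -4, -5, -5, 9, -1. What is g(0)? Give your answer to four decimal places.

-3.8950

Let m_i = g''(x_i). Step sizes h_i = 3, 1, 2, 3; slopes of the chords Δ_i = (y_(i+1) - y_i)/h_i = -1/3, 0, 7, -10/3.
  3·m_0 + 8·m_1 + 1·m_2 = 6(Δ_1 - Δ_0) = 2
  1·m_1 + 6·m_2 + 2·m_3 = 6(Δ_2 - Δ_1) = 42
  2·m_2 + 10·m_3 + 3·m_4 = 6(Δ_3 - Δ_2) = -62
Natural end conditions: m_0 = m_4 = 0.
Solving: m_0 = 0, m_1 = -72/73, m_2 = 722/73, m_3 = -597/73, m_4 = 0.
On [-1, 2], g(t) = -4 + 35/219·(t + 1) + 0·(t + 1)² - 4/73·(t + 1)³.
With (t + 1) = 1: g(0) = -853/219.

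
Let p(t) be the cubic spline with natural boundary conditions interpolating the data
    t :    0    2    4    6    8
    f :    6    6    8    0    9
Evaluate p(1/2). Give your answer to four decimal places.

Let m_i = p''(x_i). Step sizes h_i = 2, 2, 2, 2; slopes of the chords Δ_i = (y_(i+1) - y_i)/h_i = 0, 1, -4, 9/2.
  2·m_0 + 8·m_1 + 2·m_2 = 6(Δ_1 - Δ_0) = 6
  2·m_1 + 8·m_2 + 2·m_3 = 6(Δ_2 - Δ_1) = -30
  2·m_2 + 8·m_3 + 2·m_4 = 6(Δ_3 - Δ_2) = 51
Natural end conditions: m_0 = m_4 = 0.
Solving: m_0 = 0, m_1 = 261/112, m_2 = -177/28, m_3 = 891/112, m_4 = 0.
On [0, 2], p(t) = 6 - 87/112·t + 0·t² + 87/448·t³.
With t = 1/2: p(1/2) = 20199/3584.

5.6359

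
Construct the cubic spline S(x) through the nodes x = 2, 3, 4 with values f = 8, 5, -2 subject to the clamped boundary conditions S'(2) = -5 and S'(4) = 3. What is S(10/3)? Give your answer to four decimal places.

1.9259

Write M_i for S''(x_i). With h_i = 1, 1 and divided differences Δ_i = -3, -7, the continuity of S' gives the tridiagonal system
  1·M_0 + 4·M_1 + 1·M_2 = 6(Δ_1 - Δ_0) = -24
Clamped end conditions give two more equations: 2h_0·M_0 + h_0·M_1 = 6(Δ_0 - S'(2)) = 12 and h_1·M_1 + 2h_1·M_2 = 6(S'(4) - Δ_1) = 60.
Hence M_0 = 16, M_1 = -20, M_2 = 40.
On [3, 4], S(x) = 5 - 7·(x - 3) - 10·(x - 3)² + 10·(x - 3)³.
With (x - 3) = 1/3: S(10/3) = 52/27.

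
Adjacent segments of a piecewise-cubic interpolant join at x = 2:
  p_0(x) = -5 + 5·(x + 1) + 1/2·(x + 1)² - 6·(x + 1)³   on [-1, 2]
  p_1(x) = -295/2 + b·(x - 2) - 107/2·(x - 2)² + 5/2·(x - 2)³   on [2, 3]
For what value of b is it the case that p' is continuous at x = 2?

-154

p_0'(x) = 5 + 1·(x + 1) - 18·(x + 1)², so p_0'(2) = -154. On the right, p_1'(2) = b, so b = -154.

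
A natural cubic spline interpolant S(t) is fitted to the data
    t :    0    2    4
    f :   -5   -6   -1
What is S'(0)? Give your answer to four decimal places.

Put M_i = S'' at the i-th knot. Here h = (2, 2) and Δ = (-1/2, 5/2), so the interior equations h_(i-1)·M_(i-1) + 2(h_(i-1)+h_i)·M_i + h_i·M_(i+1) = 6(Δ_i − Δ_(i-1)) read
  2·M_0 + 8·M_1 + 2·M_2 = 6(Δ_1 - Δ_0) = 18
Natural end conditions: M_0 = M_2 = 0.
Hence M_0 = 0, M_1 = 9/4, M_2 = 0.
On [0, 2], S'(t) = b_0 + 2c_0·t + 3d_0·t² with b_0 = Δ_0 - h_0(2M_0 + M_1)/6 = -5/4, c_0 = M_0/2 = 0, d_0 = (M_1 - M_0)/(6h_0) = 3/16. So S'(0) = -5/4.

-1.2500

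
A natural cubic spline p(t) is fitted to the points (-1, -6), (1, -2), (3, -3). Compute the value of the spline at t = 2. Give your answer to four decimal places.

-2.0313

Write M_i for p''(x_i). With h_i = 2, 2 and divided differences Δ_i = 2, -1/2, the continuity of p' gives the tridiagonal system
  2·M_0 + 8·M_1 + 2·M_2 = 6(Δ_1 - Δ_0) = -15
Natural end conditions: M_0 = M_2 = 0.
Solving the tridiagonal system: M_0 = 0, M_1 = -15/8, M_2 = 0.
On [1, 3], p(t) = -2 + 3/4·(t - 1) - 15/16·(t - 1)² + 5/32·(t - 1)³.
With (t - 1) = 1: p(2) = -65/32.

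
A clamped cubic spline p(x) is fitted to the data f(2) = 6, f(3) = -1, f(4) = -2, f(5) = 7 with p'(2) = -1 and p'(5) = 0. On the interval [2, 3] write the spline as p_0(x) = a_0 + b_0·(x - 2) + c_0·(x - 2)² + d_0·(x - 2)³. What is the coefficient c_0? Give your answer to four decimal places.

-11.2667

Put M_i = p'' at the i-th knot. Here h = (1, 1, 1) and Δ = (-7, -1, 9), so the interior equations h_(i-1)·M_(i-1) + 2(h_(i-1)+h_i)·M_i + h_i·M_(i+1) = 6(Δ_i − Δ_(i-1)) read
  1·M_0 + 4·M_1 + 1·M_2 = 6(Δ_1 - Δ_0) = 36
  1·M_1 + 4·M_2 + 1·M_3 = 6(Δ_2 - Δ_1) = 60
Clamped end conditions give two more equations: 2h_0·M_0 + h_0·M_1 = 6(Δ_0 - p'(2)) = -36 and h_2·M_2 + 2h_2·M_3 = 6(p'(5) - Δ_2) = -54.
Solving: M_0 = -338/15, M_1 = 136/15, M_2 = 334/15, M_3 = -572/15.
On [2, 3], with p_0(x) = a_0 + b_0·(x - 2) + c_0·(x - 2)² + d_0·(x - 2)³: c_0 = M_0/2 = -169/15, d_0 = (M_1 - M_0)/(6h_0) = 79/15, b_0 = Δ_0 - h_0(2M_0 + M_1)/6 = -1.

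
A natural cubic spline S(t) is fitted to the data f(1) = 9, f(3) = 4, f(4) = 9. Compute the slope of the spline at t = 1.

-5

Put m_i = S'' at the i-th knot. Here h = (2, 1) and Δ = (-5/2, 5), so the interior equations h_(i-1)·m_(i-1) + 2(h_(i-1)+h_i)·m_i + h_i·m_(i+1) = 6(Δ_i − Δ_(i-1)) read
  2·m_0 + 6·m_1 + 1·m_2 = 6(Δ_1 - Δ_0) = 45
Natural end conditions: m_0 = m_2 = 0.
Hence m_0 = 0, m_1 = 15/2, m_2 = 0.
On [1, 3], S'(t) = b_0 + 2c_0·(t - 1) + 3d_0·(t - 1)² with b_0 = Δ_0 - h_0(2m_0 + m_1)/6 = -5, c_0 = m_0/2 = 0, d_0 = (m_1 - m_0)/(6h_0) = 5/8. So S'(1) = -5.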